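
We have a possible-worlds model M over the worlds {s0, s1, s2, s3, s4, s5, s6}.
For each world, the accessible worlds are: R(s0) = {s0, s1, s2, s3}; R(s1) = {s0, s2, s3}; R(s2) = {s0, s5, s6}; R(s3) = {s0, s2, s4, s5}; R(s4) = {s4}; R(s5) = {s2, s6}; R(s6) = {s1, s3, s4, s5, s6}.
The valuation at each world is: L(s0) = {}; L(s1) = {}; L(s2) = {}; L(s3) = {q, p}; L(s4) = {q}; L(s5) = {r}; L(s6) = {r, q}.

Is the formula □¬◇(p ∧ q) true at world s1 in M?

Recall that □ψ holds at a world iff ψ holds at every accessible world, and ◇ψ holds iff ψ holds at some accessible world.
At s1: □¬◇(p ∧ q) requires ¬◇(p ∧ q) at every successor {s0, s2, s3}.
  ¬◇(p ∧ q) fails at s0, so □¬◇(p ∧ q) is false at s1.
    At s0: ◇(p ∧ q) is true, so ¬◇(p ∧ q) is false.
      At s0: ◇(p ∧ q) requires p ∧ q at some successor in {s0, s1, s2, s3}.
        p ∧ q holds at s3, so ◇(p ∧ q) is true at s0.

No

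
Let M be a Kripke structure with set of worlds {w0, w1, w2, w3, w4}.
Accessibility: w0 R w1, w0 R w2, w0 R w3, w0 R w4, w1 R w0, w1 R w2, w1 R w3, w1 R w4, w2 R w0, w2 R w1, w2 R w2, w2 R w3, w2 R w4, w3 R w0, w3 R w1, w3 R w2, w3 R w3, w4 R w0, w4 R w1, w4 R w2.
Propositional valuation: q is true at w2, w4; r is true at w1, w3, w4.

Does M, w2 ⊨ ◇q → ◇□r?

No

Recall that □ψ holds at a world iff ψ holds at every accessible world, and ◇ψ holds iff ψ holds at some accessible world.
At w2: ◇q is true, ◇□r is false, so ◇q → ◇□r is false.
  At w2: ◇q requires q at some successor in {w0, w1, w2, w3, w4}.
    q holds at w2, so ◇q is true at w2.
  At w2: ◇□r requires □r at some successor in {w0, w1, w2, w3, w4}.
    At w0: □r is false.
    At w1: □r is false.
    At w2: □r is false.
    At w3: □r is false.
    At w4: □r is false.
  So ◇□r is false at w2.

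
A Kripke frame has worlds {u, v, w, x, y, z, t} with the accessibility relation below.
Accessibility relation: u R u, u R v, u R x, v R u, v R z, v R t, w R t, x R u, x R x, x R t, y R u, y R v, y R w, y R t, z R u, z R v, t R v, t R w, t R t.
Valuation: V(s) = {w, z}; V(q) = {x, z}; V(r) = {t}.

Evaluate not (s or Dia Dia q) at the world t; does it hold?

At t: s or Dia Dia q is true, so not (s or Dia Dia q) is false.
  At t: s is false, Dia Dia q is true, so s or Dia Dia q is true.
    At t: Dia Dia q requires Dia q at some successor in {v, w, t}.
      Dia q holds at v, so Dia Dia q is true at t.

No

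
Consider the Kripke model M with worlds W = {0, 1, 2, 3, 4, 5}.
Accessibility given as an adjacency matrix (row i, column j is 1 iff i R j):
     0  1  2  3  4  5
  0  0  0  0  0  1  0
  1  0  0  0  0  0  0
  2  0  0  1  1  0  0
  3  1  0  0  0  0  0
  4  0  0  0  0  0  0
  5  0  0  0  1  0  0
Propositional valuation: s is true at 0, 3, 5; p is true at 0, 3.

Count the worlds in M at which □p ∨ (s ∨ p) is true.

5

Let φ = □p ∨ (s ∨ p). Evaluate φ at each world:
  0 (successors {4}): φ is true.
  1 (successors ∅): φ is true.
  2 (successors {2, 3}): φ is false.
  3 (successors {0}): φ is true.
  4 (successors ∅): φ is true.
  5 (successors {3}): φ is true.
For instance, at 2:
  At 2: □p is false, s ∨ p is false, so □p ∨ (s ∨ p) is false.
    At 2: □p requires p at every successor {2, 3}.
      p fails at 2, so □p is false at 2.
Satisfying worlds: {0, 1, 3, 4, 5}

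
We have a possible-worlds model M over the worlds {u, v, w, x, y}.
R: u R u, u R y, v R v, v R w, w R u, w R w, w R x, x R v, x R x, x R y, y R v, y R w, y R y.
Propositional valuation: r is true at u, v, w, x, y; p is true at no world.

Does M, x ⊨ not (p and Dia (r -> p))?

Recall that Dia ψ holds at a world iff ψ holds at some accessible world.
At x: p and Dia (r -> p) is false, so not (p and Dia (r -> p)) is true.
  At x: p is false, Dia (r -> p) is false, so p and Dia (r -> p) is false.
    At x: Dia (r -> p) requires r -> p at some successor in {v, x, y}.
      At v: r -> p is false.
      At x: r -> p is false.
      At y: r -> p is false.
    So Dia (r -> p) is false at x.

Yes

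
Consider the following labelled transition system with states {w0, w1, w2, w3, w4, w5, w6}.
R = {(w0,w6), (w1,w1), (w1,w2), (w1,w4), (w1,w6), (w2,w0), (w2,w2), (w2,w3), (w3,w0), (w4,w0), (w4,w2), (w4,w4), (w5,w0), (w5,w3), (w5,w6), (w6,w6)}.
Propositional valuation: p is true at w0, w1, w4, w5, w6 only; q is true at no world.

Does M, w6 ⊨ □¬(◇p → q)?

Yes

Recall that □ψ holds at a world iff ψ holds at every accessible world, and ◇ψ holds iff ψ holds at some accessible world.
At w6: □¬(◇p → q) requires ¬(◇p → q) at every successor {w6}.
    At w6: ◇p → q is false, so ¬(◇p → q) is true.
      At w6: ◇p is true, q is false, so ◇p → q is false.
So □¬(◇p → q) is true at w6.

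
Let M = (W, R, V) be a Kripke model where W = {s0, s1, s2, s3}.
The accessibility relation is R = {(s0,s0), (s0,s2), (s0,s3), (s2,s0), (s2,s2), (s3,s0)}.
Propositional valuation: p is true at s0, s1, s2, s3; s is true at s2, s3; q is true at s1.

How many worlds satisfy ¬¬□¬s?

Let φ = ¬¬□¬s. Evaluate φ at each world:
  s0 (successors {s0, s2, s3}): φ is false.
  s1 (successors ∅): φ is true.
  s2 (successors {s0, s2}): φ is false.
  s3 (successors {s0}): φ is true.
For instance, at s0:
  At s0: ¬□¬s is true, so ¬¬□¬s is false.
    At s0: □¬s is false, so ¬□¬s is true.
      At s0: □¬s requires ¬s at every successor {s0, s2, s3}.
        ¬s fails at s2, so □¬s is false at s0.
Satisfying worlds: {s1, s3}

2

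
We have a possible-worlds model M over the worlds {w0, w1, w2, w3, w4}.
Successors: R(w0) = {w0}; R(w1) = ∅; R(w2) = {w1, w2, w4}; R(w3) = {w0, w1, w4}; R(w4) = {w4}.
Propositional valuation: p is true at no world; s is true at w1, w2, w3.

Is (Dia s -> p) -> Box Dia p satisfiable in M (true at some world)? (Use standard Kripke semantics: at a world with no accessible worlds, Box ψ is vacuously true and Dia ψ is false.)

Recall that Box ψ holds at a world iff ψ holds at every accessible world, and Dia ψ holds iff ψ holds at some accessible world.
Let φ = (Dia s -> p) -> Box Dia p. Evaluate φ at each world:
  w0 (successors {w0}): φ is false.
  w1 (successors ∅): φ is true.
  w2 (successors {w1, w2, w4}): φ is true.
  w3 (successors {w0, w1, w4}): φ is true.
  w4 (successors {w4}): φ is false.
Detail at w1 (witness):
  At w1: Dia s -> p is true, Box Dia p is true, so (Dia s -> p) -> Box Dia p is true.
    At w1: Dia s is false, p is false, so Dia s -> p is true.
      At w1: no accessible worlds, so Dia s is false.
    At w1: no accessible worlds, so Box Dia p holds vacuously.

Yes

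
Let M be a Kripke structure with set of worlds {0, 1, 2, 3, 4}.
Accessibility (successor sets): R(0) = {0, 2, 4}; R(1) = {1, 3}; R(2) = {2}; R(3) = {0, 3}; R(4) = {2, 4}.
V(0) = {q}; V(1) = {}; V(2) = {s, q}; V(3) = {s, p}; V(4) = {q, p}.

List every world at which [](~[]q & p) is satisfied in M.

Recall that []ψ holds at a world iff ψ holds at every accessible world, and <>ψ holds iff ψ holds at some accessible world.
Let φ = [](~[]q & p). Evaluate φ at each world:
  0 (successors {0, 2, 4}): φ is false.
  1 (successors {1, 3}): φ is false.
  2 (successors {2}): φ is false.
  3 (successors {0, 3}): φ is false.
  4 (successors {2, 4}): φ is false.
For instance, at 2:
  At 2: [](~[]q & p) requires ~[]q & p at every successor {2}.
    ~[]q & p fails at 2, so [](~[]q & p) is false at 2.
      At 2: ~[]q is false, p is false, so ~[]q & p is false.
Satisfying worlds: none.

none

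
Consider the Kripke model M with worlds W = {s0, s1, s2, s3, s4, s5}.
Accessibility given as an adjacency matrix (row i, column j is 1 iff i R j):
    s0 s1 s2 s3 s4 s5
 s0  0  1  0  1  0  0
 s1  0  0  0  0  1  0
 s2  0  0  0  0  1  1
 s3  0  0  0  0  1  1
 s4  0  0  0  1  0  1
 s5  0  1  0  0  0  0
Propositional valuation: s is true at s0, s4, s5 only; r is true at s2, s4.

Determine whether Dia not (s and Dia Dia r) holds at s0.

Recall that Dia ψ holds at a world iff ψ holds at some accessible world.
At s0: Dia not (s and Dia Dia r) requires not (s and Dia Dia r) at some successor in {s1, s3}.
  not (s and Dia Dia r) holds at s1, so Dia not (s and Dia Dia r) is true at s0.
    At s1: s and Dia Dia r is false, so not (s and Dia Dia r) is true.
      At s1: s is false, Dia Dia r is false, so s and Dia Dia r is false.

Yes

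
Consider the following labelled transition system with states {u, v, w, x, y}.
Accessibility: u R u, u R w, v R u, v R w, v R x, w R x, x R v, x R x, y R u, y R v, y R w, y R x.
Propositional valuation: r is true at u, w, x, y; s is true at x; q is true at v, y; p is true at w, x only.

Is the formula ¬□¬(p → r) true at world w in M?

Yes

At w: □¬(p → r) is false, so ¬□¬(p → r) is true.
  At w: □¬(p → r) requires ¬(p → r) at every successor {x}.
    ¬(p → r) fails at x, so □¬(p → r) is false at w.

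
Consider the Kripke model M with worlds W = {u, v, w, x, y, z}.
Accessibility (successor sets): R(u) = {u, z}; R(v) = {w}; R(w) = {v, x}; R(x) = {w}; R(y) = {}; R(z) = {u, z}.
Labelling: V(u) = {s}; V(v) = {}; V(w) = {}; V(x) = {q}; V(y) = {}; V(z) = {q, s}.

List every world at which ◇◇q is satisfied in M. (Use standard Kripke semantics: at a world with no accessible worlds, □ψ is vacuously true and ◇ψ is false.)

u, v, x, z

Let φ = ◇◇q. Evaluate φ at each world:
  u (successors {u, z}): φ is true.
  v (successors {w}): φ is true.
  w (successors {v, x}): φ is false.
  x (successors {w}): φ is true.
  y (successors ∅): φ is false.
  z (successors {u, z}): φ is true.
For instance, at u:
  At u: ◇◇q requires ◇q at some successor in {u, z}.
    ◇q holds at u, so ◇◇q is true at u.
      At u: ◇q requires q at some successor in {u, z}.
        q holds at z, so ◇q is true at u.
Satisfying worlds: {u, v, x, z}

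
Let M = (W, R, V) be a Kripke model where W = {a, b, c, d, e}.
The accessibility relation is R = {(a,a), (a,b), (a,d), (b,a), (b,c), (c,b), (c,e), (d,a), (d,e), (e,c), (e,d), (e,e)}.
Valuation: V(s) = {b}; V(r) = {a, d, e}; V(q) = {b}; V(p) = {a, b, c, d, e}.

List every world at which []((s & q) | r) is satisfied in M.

Recall that []ψ holds at a world iff ψ holds at every accessible world, and <>ψ holds iff ψ holds at some accessible world.
Let φ = []((s & q) | r). Evaluate φ at each world:
  a (successors {a, b, d}): φ is true.
  b (successors {a, c}): φ is false.
  c (successors {b, e}): φ is true.
  d (successors {a, e}): φ is true.
  e (successors {c, d, e}): φ is false.
For instance, at e:
  At e: []((s & q) | r) requires (s & q) | r at every successor {c, d, e}.
    (s & q) | r fails at c, so []((s & q) | r) is false at e.
Satisfying worlds: {a, c, d}

a, c, d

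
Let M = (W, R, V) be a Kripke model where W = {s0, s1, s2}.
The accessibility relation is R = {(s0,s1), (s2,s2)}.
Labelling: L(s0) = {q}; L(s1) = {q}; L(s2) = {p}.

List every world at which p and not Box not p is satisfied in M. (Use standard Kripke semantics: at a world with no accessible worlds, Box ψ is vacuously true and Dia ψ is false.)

Let φ = p and not Box not p. Evaluate φ at each world:
  s0 (successors {s1}): φ is false.
  s1 (successors ∅): φ is false.
  s2 (successors {s2}): φ is true.
For instance, at s2:
  At s2: p is true, not Box not p is true, so p and not Box not p is true.
    At s2: Box not p is false, so not Box not p is true.
      At s2: Box not p requires not p at every successor {s2}.
        not p fails at s2, so Box not p is false at s2.
Satisfying worlds: {s2}

s2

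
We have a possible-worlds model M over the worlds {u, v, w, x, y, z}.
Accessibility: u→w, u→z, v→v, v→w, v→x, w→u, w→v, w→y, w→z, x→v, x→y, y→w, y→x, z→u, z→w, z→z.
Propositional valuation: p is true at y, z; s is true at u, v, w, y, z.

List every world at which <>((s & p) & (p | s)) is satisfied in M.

u, w, x, z

Let φ = <>((s & p) & (p | s)). Evaluate φ at each world:
  u (successors {w, z}): φ is true.
  v (successors {v, w, x}): φ is false.
  w (successors {u, v, y, z}): φ is true.
  x (successors {v, y}): φ is true.
  y (successors {w, x}): φ is false.
  z (successors {u, w, z}): φ is true.
For instance, at v:
  At v: <>((s & p) & (p | s)) requires (s & p) & (p | s) at some successor in {v, w, x}.
    At v: (s & p) & (p | s) is false.
    At w: (s & p) & (p | s) is false.
    At x: (s & p) & (p | s) is false.
  So <>((s & p) & (p | s)) is false at v.
Satisfying worlds: {u, w, x, z}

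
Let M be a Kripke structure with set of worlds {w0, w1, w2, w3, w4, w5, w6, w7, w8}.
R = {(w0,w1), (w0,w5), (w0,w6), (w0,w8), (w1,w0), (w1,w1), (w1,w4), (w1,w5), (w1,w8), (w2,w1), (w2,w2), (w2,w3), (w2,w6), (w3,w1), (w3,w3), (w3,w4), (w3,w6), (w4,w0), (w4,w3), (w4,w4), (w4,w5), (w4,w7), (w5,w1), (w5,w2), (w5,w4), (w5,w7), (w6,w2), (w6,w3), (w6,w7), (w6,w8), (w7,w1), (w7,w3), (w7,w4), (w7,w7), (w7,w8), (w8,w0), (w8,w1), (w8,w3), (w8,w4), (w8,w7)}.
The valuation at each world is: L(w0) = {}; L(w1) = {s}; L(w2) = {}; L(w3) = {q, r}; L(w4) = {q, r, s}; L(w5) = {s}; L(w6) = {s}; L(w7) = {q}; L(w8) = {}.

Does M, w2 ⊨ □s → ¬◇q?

At w2: □s is false, ¬◇q is false, so □s → ¬◇q is true.
  At w2: □s requires s at every successor {w1, w2, w3, w6}.
    s fails at w2, so □s is false at w2.
  At w2: ◇q is true, so ¬◇q is false.
    At w2: ◇q requires q at some successor in {w1, w2, w3, w6}.
      q holds at w3, so ◇q is true at w2.

Yes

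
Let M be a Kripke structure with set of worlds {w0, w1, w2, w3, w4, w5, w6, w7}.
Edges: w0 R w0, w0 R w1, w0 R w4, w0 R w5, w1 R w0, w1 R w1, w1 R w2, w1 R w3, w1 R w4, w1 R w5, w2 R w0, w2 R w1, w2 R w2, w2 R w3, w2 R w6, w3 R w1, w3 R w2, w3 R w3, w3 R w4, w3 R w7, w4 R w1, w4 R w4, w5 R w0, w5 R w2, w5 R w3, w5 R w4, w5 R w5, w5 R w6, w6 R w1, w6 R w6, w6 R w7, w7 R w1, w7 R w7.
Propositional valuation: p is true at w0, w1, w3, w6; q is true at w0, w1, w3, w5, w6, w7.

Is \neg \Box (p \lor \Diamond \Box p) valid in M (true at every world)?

Yes

Let φ = \neg \Box (p \lor \Diamond \Box p). Evaluate φ at each world:
  w0 (successors {w0, w1, w4, w5}): φ is true.
  w1 (successors {w0, w1, w2, w3, w4, w5}): φ is true.
  w2 (successors {w0, w1, w2, w3, w6}): φ is true.
  w3 (successors {w1, w2, w3, w4, w7}): φ is true.
  w4 (successors {w1, w4}): φ is true.
  w5 (successors {w0, w2, w3, w4, w5, w6}): φ is true.
  w6 (successors {w1, w6, w7}): φ is true.
  w7 (successors {w1, w7}): φ is true.
For instance, at w0:
  At w0: \Box (p \lor \Diamond \Box p) is false, so \neg \Box (p \lor \Diamond \Box p) is true.
    At w0: \Box (p \lor \Diamond \Box p) requires p \lor \Diamond \Box p at every successor {w0, w1, w4, w5}.
      p \lor \Diamond \Box p fails at w4, so \Box (p \lor \Diamond \Box p) is false at w0.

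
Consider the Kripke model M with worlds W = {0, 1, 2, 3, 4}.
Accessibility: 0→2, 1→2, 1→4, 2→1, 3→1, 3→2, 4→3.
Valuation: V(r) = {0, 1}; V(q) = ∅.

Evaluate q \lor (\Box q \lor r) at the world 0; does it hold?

At 0: q is false, \Box q \lor r is true, so q \lor (\Box q \lor r) is true.
  At 0: \Box q is false, r is true, so \Box q \lor r is true.
    At 0: \Box q requires q at every successor {2}.
      q fails at 2, so \Box q is false at 0.

Yes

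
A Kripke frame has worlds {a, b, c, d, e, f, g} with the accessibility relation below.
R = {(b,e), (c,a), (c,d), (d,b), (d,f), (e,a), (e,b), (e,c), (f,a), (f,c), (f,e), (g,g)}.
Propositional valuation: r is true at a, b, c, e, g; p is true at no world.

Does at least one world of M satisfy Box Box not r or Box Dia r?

Yes

Recall that Box ψ holds at a world iff ψ holds at every accessible world, and Dia ψ holds iff ψ holds at some accessible world.
Let φ = Box Box not r or Box Dia r. Evaluate φ at each world:
  a (successors ∅): φ is true.
  b (successors {e}): φ is true.
  c (successors {a, d}): φ is false.
  d (successors {b, f}): φ is true.
  e (successors {a, b, c}): φ is false.
  f (successors {a, c, e}): φ is false.
  g (successors {g}): φ is true.
Detail at a (witness):
  At a: Box Box not r is true, Box Dia r is true, so Box Box not r or Box Dia r is true.
    At a: no accessible worlds, so Box Box not r holds vacuously.
    At a: no accessible worlds, so Box Dia r holds vacuously.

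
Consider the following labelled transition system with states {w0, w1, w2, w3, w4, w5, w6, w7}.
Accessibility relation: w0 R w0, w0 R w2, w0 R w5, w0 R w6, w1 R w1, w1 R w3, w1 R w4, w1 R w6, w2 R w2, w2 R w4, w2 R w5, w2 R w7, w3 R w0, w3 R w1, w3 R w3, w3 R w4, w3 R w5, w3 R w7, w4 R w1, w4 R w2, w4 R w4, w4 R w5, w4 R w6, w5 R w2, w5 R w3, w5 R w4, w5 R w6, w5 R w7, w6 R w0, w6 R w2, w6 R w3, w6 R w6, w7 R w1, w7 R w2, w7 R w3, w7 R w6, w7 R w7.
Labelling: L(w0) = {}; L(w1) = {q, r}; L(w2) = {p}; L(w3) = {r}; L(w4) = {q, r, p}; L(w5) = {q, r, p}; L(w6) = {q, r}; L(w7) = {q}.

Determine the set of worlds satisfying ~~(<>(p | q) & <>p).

Let φ = ~~(<>(p | q) & <>p). Evaluate φ at each world:
  w0 (successors {w0, w2, w5, w6}): φ is true.
  w1 (successors {w1, w3, w4, w6}): φ is true.
  w2 (successors {w2, w4, w5, w7}): φ is true.
  w3 (successors {w0, w1, w3, w4, w5, w7}): φ is true.
  w4 (successors {w1, w2, w4, w5, w6}): φ is true.
  w5 (successors {w2, w3, w4, w6, w7}): φ is true.
  w6 (successors {w0, w2, w3, w6}): φ is true.
  w7 (successors {w1, w2, w3, w6, w7}): φ is true.
For instance, at w1:
  At w1: ~(<>(p | q) & <>p) is false, so ~~(<>(p | q) & <>p) is true.
    At w1: <>(p | q) & <>p is true, so ~(<>(p | q) & <>p) is false.
      At w1: <>(p | q) is true, <>p is true, so <>(p | q) & <>p is true.
Satisfying worlds: {w0, w1, w2, w3, w4, w5, w6, w7}

w0, w1, w2, w3, w4, w5, w6, w7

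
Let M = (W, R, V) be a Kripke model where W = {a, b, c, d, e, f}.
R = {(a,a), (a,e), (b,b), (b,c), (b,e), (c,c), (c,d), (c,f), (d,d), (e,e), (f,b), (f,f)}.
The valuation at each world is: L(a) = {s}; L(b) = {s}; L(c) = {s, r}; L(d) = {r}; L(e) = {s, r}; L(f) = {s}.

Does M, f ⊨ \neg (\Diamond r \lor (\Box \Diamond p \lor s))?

Recall that \Box ψ holds at a world iff ψ holds at every accessible world, and \Diamond ψ holds iff ψ holds at some accessible world.
At f: \Diamond r \lor (\Box \Diamond p \lor s) is true, so \neg (\Diamond r \lor (\Box \Diamond p \lor s)) is false.
  At f: \Diamond r is false, \Box \Diamond p \lor s is true, so \Diamond r \lor (\Box \Diamond p \lor s) is true.
    At f: \Diamond r requires r at some successor in {b, f}.
      At b: r is false.
      At f: r is false.
    So \Diamond r is false at f.
    At f: \Box \Diamond p is false, s is true, so \Box \Diamond p \lor s is true.
      At f: \Box \Diamond p requires \Diamond p at every successor {b, f}.
        \Diamond p fails at b, so \Box \Diamond p is false at f.

No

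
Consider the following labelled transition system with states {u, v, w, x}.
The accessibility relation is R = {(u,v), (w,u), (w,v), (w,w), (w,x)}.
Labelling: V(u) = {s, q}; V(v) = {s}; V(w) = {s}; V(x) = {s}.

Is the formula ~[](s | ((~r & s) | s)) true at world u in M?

At u: [](s | ((~r & s) | s)) is true, so ~[](s | ((~r & s) | s)) is false.
  At u: [](s | ((~r & s) | s)) requires s | ((~r & s) | s) at every successor {v}.
    At v: s | ((~r & s) | s) is true.
  So [](s | ((~r & s) | s)) is true at u.

No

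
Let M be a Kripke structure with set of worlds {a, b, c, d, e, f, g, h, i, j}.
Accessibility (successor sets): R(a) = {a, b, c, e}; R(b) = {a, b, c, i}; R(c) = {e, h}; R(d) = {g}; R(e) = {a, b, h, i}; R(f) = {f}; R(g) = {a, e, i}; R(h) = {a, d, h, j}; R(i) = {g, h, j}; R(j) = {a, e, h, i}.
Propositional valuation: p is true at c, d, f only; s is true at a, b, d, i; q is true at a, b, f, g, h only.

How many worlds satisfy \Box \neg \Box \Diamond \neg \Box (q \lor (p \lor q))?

1

Recall that \Box ψ holds at a world iff ψ holds at every accessible world, and \Diamond ψ holds iff ψ holds at some accessible world.
Let φ = \Box \neg \Box \Diamond \neg \Box (q \lor (p \lor q)). Evaluate φ at each world:
  a (successors {a, b, c, e}): φ is false.
  b (successors {a, b, c, i}): φ is false.
  c (successors {e, h}): φ is false.
  d (successors {g}): φ is false.
  e (successors {a, b, h, i}): φ is false.
  f (successors {f}): φ is true.
  g (successors {a, e, i}): φ is false.
  h (successors {a, d, h, j}): φ is false.
  i (successors {g, h, j}): φ is false.
  j (successors {a, e, h, i}): φ is false.
For instance, at i:
  At i: \Box \neg \Box \Diamond \neg \Box (q \lor (p \lor q)) requires \neg \Box \Diamond \neg \Box (q \lor (p \lor q)) at every successor {g, h, j}.
    \neg \Box \Diamond \neg \Box (q \lor (p \lor q)) fails at g, so \Box \neg \Box \Diamond \neg \Box (q \lor (p \lor q)) is false at i.
      At g: \Box \Diamond \neg \Box (q \lor (p \lor q)) is true, so \neg \Box \Diamond \neg \Box (q \lor (p \lor q)) is false.
Satisfying worlds: {f}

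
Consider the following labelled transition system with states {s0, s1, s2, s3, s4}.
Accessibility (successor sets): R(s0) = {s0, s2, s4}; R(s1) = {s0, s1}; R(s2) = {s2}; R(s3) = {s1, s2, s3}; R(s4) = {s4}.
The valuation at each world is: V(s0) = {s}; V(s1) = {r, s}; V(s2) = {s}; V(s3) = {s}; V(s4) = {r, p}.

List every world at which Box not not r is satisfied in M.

s4

Let φ = Box not not r. Evaluate φ at each world:
  s0 (successors {s0, s2, s4}): φ is false.
  s1 (successors {s0, s1}): φ is false.
  s2 (successors {s2}): φ is false.
  s3 (successors {s1, s2, s3}): φ is false.
  s4 (successors {s4}): φ is true.
For instance, at s4:
  At s4: Box not not r requires not not r at every successor {s4}.
    At s4: not not r is true.
  So Box not not r is true at s4.
Satisfying worlds: {s4}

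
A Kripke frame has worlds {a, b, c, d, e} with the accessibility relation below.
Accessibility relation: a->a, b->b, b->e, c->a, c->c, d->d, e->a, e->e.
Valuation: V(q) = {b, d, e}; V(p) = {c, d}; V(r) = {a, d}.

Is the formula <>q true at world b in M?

Yes

Recall that <>ψ holds at a world iff ψ holds at some accessible world.
At b: <>q requires q at some successor in {b, e}.
  q holds at b, so <>q is true at b.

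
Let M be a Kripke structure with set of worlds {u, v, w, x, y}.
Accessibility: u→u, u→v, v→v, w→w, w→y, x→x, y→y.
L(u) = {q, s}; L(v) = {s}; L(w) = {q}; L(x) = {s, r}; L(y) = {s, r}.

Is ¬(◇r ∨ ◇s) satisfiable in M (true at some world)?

Let φ = ¬(◇r ∨ ◇s). Evaluate φ at each world:
  u (successors {u, v}): φ is false.
  v (successors {v}): φ is false.
  w (successors {w, y}): φ is false.
  x (successors {x}): φ is false.
  y (successors {y}): φ is false.
For instance, at x:
  At x: ◇r ∨ ◇s is true, so ¬(◇r ∨ ◇s) is false.
    At x: ◇r is true, ◇s is true, so ◇r ∨ ◇s is true.
      At x: ◇r requires r at some successor in {x}.
        r holds at x, so ◇r is true at x.
      At x: ◇s requires s at some successor in {x}.
        s holds at x, so ◇s is true at x.

No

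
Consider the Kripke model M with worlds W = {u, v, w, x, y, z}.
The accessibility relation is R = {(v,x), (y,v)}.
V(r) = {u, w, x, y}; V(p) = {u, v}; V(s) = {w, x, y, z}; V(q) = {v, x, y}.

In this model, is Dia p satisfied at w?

At w: no accessible worlds, so Dia p is false.

No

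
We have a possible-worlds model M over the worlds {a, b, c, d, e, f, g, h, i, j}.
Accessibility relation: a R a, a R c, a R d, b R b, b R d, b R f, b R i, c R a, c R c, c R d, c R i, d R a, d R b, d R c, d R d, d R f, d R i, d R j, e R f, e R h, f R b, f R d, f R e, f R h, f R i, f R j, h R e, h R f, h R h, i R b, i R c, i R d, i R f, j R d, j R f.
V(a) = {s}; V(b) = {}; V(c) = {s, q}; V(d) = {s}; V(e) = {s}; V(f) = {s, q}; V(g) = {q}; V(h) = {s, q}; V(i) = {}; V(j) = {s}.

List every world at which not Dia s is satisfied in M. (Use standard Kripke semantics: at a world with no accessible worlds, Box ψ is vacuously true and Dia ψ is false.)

Let φ = not Dia s. Evaluate φ at each world:
  a (successors {a, c, d}): φ is false.
  b (successors {b, d, f, i}): φ is false.
  c (successors {a, c, d, i}): φ is false.
  d (successors {a, b, c, d, f, i, j}): φ is false.
  e (successors {f, h}): φ is false.
  f (successors {b, d, e, h, i, j}): φ is false.
  g (successors ∅): φ is true.
  h (successors {e, f, h}): φ is false.
  i (successors {b, c, d, f}): φ is false.
  j (successors {d, f}): φ is false.
For instance, at e:
  At e: Dia s is true, so not Dia s is false.
    At e: Dia s requires s at some successor in {f, h}.
      s holds at f, so Dia s is true at e.
Satisfying worlds: {g}

g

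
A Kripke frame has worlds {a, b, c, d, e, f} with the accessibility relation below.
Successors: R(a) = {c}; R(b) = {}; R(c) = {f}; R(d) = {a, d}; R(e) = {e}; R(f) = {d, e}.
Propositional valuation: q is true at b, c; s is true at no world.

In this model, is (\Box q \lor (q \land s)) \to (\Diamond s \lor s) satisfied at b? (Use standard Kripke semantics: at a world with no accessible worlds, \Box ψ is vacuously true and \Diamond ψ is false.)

At b: \Box q \lor (q \land s) is true, \Diamond s \lor s is false, so (\Box q \lor (q \land s)) \to (\Diamond s \lor s) is false.
  At b: \Box q is true, q \land s is false, so \Box q \lor (q \land s) is true.
    At b: no accessible worlds, so \Box q holds vacuously.
  At b: \Diamond s is false, s is false, so \Diamond s \lor s is false.
    At b: no accessible worlds, so \Diamond s is false.

No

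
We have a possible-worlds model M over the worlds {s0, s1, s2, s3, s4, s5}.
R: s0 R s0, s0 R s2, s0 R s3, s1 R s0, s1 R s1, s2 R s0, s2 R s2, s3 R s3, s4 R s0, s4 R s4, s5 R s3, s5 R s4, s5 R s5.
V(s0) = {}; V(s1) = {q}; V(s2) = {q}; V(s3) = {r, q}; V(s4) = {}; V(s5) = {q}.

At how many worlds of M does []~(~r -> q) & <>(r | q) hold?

Recall that []ψ holds at a world iff ψ holds at every accessible world, and <>ψ holds iff ψ holds at some accessible world.
Let φ = []~(~r -> q) & <>(r | q). Evaluate φ at each world:
  s0 (successors {s0, s2, s3}): φ is false.
  s1 (successors {s0, s1}): φ is false.
  s2 (successors {s0, s2}): φ is false.
  s3 (successors {s3}): φ is false.
  s4 (successors {s0, s4}): φ is false.
  s5 (successors {s3, s4, s5}): φ is false.
For instance, at s5:
  At s5: []~(~r -> q) is false, <>(r | q) is true, so []~(~r -> q) & <>(r | q) is false.
    At s5: []~(~r -> q) requires ~(~r -> q) at every successor {s3, s4, s5}.
      ~(~r -> q) fails at s3, so []~(~r -> q) is false at s5.
    At s5: <>(r | q) requires r | q at some successor in {s3, s4, s5}.
      r | q holds at s3, so <>(r | q) is true at s5.
Satisfying worlds: none.

0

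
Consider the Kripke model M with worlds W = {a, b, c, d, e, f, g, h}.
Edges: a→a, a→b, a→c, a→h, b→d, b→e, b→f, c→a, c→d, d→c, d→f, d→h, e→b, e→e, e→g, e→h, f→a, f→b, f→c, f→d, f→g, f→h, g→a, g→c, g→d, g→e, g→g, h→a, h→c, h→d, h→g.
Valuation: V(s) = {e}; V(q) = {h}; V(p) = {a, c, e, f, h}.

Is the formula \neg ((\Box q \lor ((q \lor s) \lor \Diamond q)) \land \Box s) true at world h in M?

Yes

At h: (\Box q \lor ((q \lor s) \lor \Diamond q)) \land \Box s is false, so \neg ((\Box q \lor ((q \lor s) \lor \Diamond q)) \land \Box s) is true.
  At h: \Box q \lor ((q \lor s) \lor \Diamond q) is true, \Box s is false, so (\Box q \lor ((q \lor s) \lor \Diamond q)) \land \Box s is false.
    At h: \Box q is false, (q \lor s) \lor \Diamond q is true, so \Box q \lor ((q \lor s) \lor \Diamond q) is true.
      At h: \Box q requires q at every successor {a, c, d, g}.
        q fails at a, so \Box q is false at h.
      At h: q \lor s is true, \Diamond q is false, so (q \lor s) \lor \Diamond q is true.
    At h: \Box s requires s at every successor {a, c, d, g}.
      s fails at a, so \Box s is false at h.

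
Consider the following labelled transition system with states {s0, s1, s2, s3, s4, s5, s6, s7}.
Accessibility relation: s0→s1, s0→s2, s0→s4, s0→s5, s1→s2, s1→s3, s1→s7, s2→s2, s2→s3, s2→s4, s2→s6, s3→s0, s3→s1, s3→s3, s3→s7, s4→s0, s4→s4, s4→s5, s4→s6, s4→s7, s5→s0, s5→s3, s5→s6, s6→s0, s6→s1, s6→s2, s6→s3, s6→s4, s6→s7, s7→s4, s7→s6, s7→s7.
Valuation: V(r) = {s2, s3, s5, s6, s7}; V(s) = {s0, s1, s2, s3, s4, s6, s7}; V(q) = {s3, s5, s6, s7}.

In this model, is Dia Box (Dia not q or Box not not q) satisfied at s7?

Recall that Box ψ holds at a world iff ψ holds at every accessible world, and Dia ψ holds iff ψ holds at some accessible world.
At s7: Dia Box (Dia not q or Box not not q) requires Box (Dia not q or Box not not q) at some successor in {s4, s6, s7}.
  Box (Dia not q or Box not not q) holds at s4, so Dia Box (Dia not q or Box not not q) is true at s7.
    At s4: Box (Dia not q or Box not not q) requires Dia not q or Box not not q at every successor {s0, s4, s5, s6, s7}.
      At s0: Dia not q or Box not not q is true.
      At s4: Dia not q or Box not not q is true.
      At s5: Dia not q or Box not not q is true.
      At s6: Dia not q or Box not not q is true.
      At s7: Dia not q or Box not not q is true.
    So Box (Dia not q or Box not not q) is true at s4.

Yes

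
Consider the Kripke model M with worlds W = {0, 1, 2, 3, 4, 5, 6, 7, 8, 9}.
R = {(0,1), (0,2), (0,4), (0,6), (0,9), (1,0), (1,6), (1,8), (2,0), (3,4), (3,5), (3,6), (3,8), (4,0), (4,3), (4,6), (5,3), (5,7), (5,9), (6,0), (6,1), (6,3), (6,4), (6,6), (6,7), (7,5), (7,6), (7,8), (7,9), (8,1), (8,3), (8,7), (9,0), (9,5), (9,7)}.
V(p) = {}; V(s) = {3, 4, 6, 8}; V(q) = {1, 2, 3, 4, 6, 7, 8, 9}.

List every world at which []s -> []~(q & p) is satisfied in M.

Let φ = []s -> []~(q & p). Evaluate φ at each world:
  0 (successors {1, 2, 4, 6, 9}): φ is true.
  1 (successors {0, 6, 8}): φ is true.
  2 (successors {0}): φ is true.
  3 (successors {4, 5, 6, 8}): φ is true.
  4 (successors {0, 3, 6}): φ is true.
  5 (successors {3, 7, 9}): φ is true.
  6 (successors {0, 1, 3, 4, 6, 7}): φ is true.
  7 (successors {5, 6, 8, 9}): φ is true.
  8 (successors {1, 3, 7}): φ is true.
  9 (successors {0, 5, 7}): φ is true.
For instance, at 1:
  At 1: []s is false, []~(q & p) is true, so []s -> []~(q & p) is true.
    At 1: []s requires s at every successor {0, 6, 8}.
      s fails at 0, so []s is false at 1.
    At 1: []~(q & p) requires ~(q & p) at every successor {0, 6, 8}.
      At 0: ~(q & p) is true.
      At 6: ~(q & p) is true.
      At 8: ~(q & p) is true.
    So []~(q & p) is true at 1.
Satisfying worlds: {0, 1, 2, 3, 4, 5, 6, 7, 8, 9}

0, 1, 2, 3, 4, 5, 6, 7, 8, 9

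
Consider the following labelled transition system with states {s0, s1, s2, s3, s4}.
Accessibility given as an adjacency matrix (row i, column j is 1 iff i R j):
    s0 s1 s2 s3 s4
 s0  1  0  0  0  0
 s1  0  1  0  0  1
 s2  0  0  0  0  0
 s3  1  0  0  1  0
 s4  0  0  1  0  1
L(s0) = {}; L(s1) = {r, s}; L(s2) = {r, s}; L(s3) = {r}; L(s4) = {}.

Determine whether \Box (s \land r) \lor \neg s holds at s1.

At s1: \Box (s \land r) is false, \neg s is false, so \Box (s \land r) \lor \neg s is false.
  At s1: \Box (s \land r) requires s \land r at every successor {s1, s4}.
    s \land r fails at s4, so \Box (s \land r) is false at s1.

No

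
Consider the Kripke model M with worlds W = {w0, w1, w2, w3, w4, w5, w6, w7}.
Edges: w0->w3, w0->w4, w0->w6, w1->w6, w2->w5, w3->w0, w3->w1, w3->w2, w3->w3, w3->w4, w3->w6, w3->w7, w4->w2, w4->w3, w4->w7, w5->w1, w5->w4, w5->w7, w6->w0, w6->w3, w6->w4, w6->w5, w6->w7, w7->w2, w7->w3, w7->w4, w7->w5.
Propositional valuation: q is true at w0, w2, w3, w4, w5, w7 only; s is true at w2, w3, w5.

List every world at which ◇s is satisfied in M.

w0, w2, w3, w4, w6, w7

Let φ = ◇s. Evaluate φ at each world:
  w0 (successors {w3, w4, w6}): φ is true.
  w1 (successors {w6}): φ is false.
  w2 (successors {w5}): φ is true.
  w3 (successors {w0, w1, w2, w3, w4, w6, w7}): φ is true.
  w4 (successors {w2, w3, w7}): φ is true.
  w5 (successors {w1, w4, w7}): φ is false.
  w6 (successors {w0, w3, w4, w5, w7}): φ is true.
  w7 (successors {w2, w3, w4, w5}): φ is true.
For instance, at w4:
  At w4: ◇s requires s at some successor in {w2, w3, w7}.
    s holds at w2, so ◇s is true at w4.
Satisfying worlds: {w0, w2, w3, w4, w6, w7}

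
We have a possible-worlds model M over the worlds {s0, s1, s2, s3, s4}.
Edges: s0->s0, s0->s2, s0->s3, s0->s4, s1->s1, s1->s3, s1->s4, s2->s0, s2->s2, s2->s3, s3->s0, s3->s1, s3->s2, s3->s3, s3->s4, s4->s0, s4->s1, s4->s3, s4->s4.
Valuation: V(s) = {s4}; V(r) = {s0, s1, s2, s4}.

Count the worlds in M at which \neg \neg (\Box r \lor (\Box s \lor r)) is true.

4

Recall that \Box ψ holds at a world iff ψ holds at every accessible world, and \Diamond ψ holds iff ψ holds at some accessible world.
Let φ = \neg \neg (\Box r \lor (\Box s \lor r)). Evaluate φ at each world:
  s0 (successors {s0, s2, s3, s4}): φ is true.
  s1 (successors {s1, s3, s4}): φ is true.
  s2 (successors {s0, s2, s3}): φ is true.
  s3 (successors {s0, s1, s2, s3, s4}): φ is false.
  s4 (successors {s0, s1, s3, s4}): φ is true.
For instance, at s4:
  At s4: \neg (\Box r \lor (\Box s \lor r)) is false, so \neg \neg (\Box r \lor (\Box s \lor r)) is true.
    At s4: \Box r \lor (\Box s \lor r) is true, so \neg (\Box r \lor (\Box s \lor r)) is false.
      At s4: \Box r is false, \Box s \lor r is true, so \Box r \lor (\Box s \lor r) is true.
Satisfying worlds: {s0, s1, s2, s4}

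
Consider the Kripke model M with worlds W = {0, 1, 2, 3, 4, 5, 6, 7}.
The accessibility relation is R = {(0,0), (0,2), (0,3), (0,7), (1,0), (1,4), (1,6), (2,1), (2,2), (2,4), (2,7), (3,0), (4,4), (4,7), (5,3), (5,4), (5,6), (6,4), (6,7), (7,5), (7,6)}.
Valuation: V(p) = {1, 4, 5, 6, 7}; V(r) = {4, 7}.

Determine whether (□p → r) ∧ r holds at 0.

Recall that □ψ holds at a world iff ψ holds at every accessible world, and ◇ψ holds iff ψ holds at some accessible world.
At 0: □p → r is true, r is false, so (□p → r) ∧ r is false.
  At 0: □p is false, r is false, so □p → r is true.
    At 0: □p requires p at every successor {0, 2, 3, 7}.
      p fails at 0, so □p is false at 0.

No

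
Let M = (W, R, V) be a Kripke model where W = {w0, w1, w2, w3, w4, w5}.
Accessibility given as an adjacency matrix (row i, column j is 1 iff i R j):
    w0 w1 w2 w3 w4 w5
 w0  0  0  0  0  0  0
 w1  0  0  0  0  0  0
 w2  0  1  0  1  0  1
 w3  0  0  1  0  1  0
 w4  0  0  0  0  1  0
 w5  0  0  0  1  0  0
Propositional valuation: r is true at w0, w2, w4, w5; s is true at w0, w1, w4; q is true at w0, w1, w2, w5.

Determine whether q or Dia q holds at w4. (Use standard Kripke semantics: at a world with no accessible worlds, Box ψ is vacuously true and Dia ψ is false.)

At w4: q is false, Dia q is false, so q or Dia q is false.
  At w4: Dia q requires q at some successor in {w4}.
    At w4: q is false.
  So Dia q is false at w4.

No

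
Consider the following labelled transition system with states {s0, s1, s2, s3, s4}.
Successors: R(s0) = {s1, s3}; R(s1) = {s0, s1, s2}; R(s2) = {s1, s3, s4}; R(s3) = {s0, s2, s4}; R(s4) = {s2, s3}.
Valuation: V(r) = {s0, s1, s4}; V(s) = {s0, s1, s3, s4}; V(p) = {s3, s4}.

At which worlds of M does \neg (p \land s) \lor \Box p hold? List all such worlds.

Let φ = \neg (p \land s) \lor \Box p. Evaluate φ at each world:
  s0 (successors {s1, s3}): φ is true.
  s1 (successors {s0, s1, s2}): φ is true.
  s2 (successors {s1, s3, s4}): φ is true.
  s3 (successors {s0, s2, s4}): φ is false.
  s4 (successors {s2, s3}): φ is false.
For instance, at s4:
  At s4: \neg (p \land s) is false, \Box p is false, so \neg (p \land s) \lor \Box p is false.
    At s4: \Box p requires p at every successor {s2, s3}.
      p fails at s2, so \Box p is false at s4.
Satisfying worlds: {s0, s1, s2}

s0, s1, s2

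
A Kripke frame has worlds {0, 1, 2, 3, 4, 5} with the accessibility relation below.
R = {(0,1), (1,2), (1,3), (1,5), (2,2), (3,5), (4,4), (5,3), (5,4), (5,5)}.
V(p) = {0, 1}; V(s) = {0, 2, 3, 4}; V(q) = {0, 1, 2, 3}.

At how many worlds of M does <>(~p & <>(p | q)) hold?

Let φ = <>(~p & <>(p | q)). Evaluate φ at each world:
  0 (successors {1}): φ is false.
  1 (successors {2, 3, 5}): φ is true.
  2 (successors {2}): φ is true.
  3 (successors {5}): φ is true.
  4 (successors {4}): φ is false.
  5 (successors {3, 4, 5}): φ is true.
For instance, at 2:
  At 2: <>(~p & <>(p | q)) requires ~p & <>(p | q) at some successor in {2}.
    ~p & <>(p | q) holds at 2, so <>(~p & <>(p | q)) is true at 2.
      At 2: ~p is true, <>(p | q) is true, so ~p & <>(p | q) is true.
Satisfying worlds: {1, 2, 3, 5}

4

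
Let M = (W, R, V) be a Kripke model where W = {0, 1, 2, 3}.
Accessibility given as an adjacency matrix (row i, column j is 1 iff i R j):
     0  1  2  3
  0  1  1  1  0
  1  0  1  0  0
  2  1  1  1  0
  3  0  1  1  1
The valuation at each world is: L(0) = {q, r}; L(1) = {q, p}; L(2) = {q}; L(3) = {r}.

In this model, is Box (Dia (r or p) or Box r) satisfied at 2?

At 2: Box (Dia (r or p) or Box r) requires Dia (r or p) or Box r at every successor {0, 1, 2}.
    At 0: Dia (r or p) is true, Box r is false, so Dia (r or p) or Box r is true.
      At 0: Dia (r or p) requires r or p at some successor in {0, 1, 2}.
        r or p holds at 0, so Dia (r or p) is true at 0.
      At 0: Box r requires r at every successor {0, 1, 2}.
        r fails at 1, so Box r is false at 0.
    At 1: Dia (r or p) is true, Box r is false, so Dia (r or p) or Box r is true.
      At 1: Dia (r or p) requires r or p at some successor in {1}.
        r or p holds at 1, so Dia (r or p) is true at 1.
      At 1: Box r requires r at every successor {1}.
        r fails at 1, so Box r is false at 1.
    At 2: Dia (r or p) is true, Box r is false, so Dia (r or p) or Box r is true.
      At 2: Dia (r or p) requires r or p at some successor in {0, 1, 2}.
        r or p holds at 0, so Dia (r or p) is true at 2.
      At 2: Box r requires r at every successor {0, 1, 2}.
        r fails at 1, so Box r is false at 2.
So Box (Dia (r or p) or Box r) is true at 2.

Yes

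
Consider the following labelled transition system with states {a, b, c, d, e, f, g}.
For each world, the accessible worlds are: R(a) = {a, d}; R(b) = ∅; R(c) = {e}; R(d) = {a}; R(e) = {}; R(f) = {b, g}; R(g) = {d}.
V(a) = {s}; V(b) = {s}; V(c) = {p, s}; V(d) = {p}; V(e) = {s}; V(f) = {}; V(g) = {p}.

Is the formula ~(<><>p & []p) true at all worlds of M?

Yes

Let φ = ~(<><>p & []p). Evaluate φ at each world:
  a (successors {a, d}): φ is true.
  b (successors ∅): φ is true.
  c (successors {e}): φ is true.
  d (successors {a}): φ is true.
  e (successors ∅): φ is true.
  f (successors {b, g}): φ is true.
  g (successors {d}): φ is true.
For instance, at g:
  At g: <><>p & []p is false, so ~(<><>p & []p) is true.
    At g: <><>p is false, []p is true, so <><>p & []p is false.
      At g: <><>p requires <>p at some successor in {d}.
        At d: <>p is false.
      So <><>p is false at g.
      At g: []p requires p at every successor {d}.
        At d: p is true.
      So []p is true at g.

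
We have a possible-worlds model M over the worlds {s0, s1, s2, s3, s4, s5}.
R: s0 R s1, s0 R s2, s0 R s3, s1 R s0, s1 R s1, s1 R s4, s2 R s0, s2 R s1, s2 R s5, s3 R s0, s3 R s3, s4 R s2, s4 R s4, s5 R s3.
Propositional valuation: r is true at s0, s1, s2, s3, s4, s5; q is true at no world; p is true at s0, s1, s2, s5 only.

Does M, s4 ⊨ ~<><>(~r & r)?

Yes

Recall that <>ψ holds at a world iff ψ holds at some accessible world.
At s4: <><>(~r & r) is false, so ~<><>(~r & r) is true.
  At s4: <><>(~r & r) requires <>(~r & r) at some successor in {s2, s4}.
    At s2: <>(~r & r) is false.
    At s4: <>(~r & r) is false.
  So <><>(~r & r) is false at s4.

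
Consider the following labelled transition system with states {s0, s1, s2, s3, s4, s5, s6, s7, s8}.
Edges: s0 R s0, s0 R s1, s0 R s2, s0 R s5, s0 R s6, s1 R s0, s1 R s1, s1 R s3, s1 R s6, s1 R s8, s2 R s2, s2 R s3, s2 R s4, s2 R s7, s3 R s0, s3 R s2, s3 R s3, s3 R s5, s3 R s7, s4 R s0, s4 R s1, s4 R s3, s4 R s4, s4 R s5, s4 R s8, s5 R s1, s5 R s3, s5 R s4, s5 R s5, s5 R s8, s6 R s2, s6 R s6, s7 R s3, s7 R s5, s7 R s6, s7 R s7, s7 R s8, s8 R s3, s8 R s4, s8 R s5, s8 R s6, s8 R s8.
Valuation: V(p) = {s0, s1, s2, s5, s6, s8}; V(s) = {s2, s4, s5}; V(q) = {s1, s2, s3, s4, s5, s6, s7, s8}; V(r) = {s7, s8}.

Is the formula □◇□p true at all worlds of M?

Recall that □ψ holds at a world iff ψ holds at every accessible world, and ◇ψ holds iff ψ holds at some accessible world.
Let φ = □◇□p. Evaluate φ at each world:
  s0 (successors {s0, s1, s2, s5, s6}): φ is false.
  s1 (successors {s0, s1, s3, s6, s8}): φ is true.
  s2 (successors {s2, s3, s4, s7}): φ is false.
  s3 (successors {s0, s2, s3, s5, s7}): φ is false.
  s4 (successors {s0, s1, s3, s4, s5, s8}): φ is false.
  s5 (successors {s1, s3, s4, s5, s8}): φ is false.
  s6 (successors {s2, s6}): φ is false.
  s7 (successors {s3, s5, s6, s7, s8}): φ is false.
  s8 (successors {s3, s4, s5, s6, s8}): φ is false.
Detail at s0 (counterexample):
  At s0: □◇□p requires ◇□p at every successor {s0, s1, s2, s5, s6}.
    ◇□p fails at s2, so □◇□p is false at s0.
      At s2: ◇□p requires □p at some successor in {s2, s3, s4, s7}.
        At s2: □p is false.
        At s3: □p is false.
        At s4: □p is false.
        At s7: □p is false.
      So ◇□p is false at s2.

No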